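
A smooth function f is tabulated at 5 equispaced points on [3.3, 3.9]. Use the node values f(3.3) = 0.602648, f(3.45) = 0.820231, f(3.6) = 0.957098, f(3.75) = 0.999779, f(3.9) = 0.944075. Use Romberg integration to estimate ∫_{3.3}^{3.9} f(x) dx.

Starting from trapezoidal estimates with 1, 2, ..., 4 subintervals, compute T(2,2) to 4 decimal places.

0.5370

T(0,0) (trapezoid, 1 panel, h=0.6000): 0.464017
T(1,0) (trapezoid, 2 panels, h=0.3000): 0.519138
T(2,0) (trapezoid, 4 panels, h=0.1500): 0.532570
T(1,1) = 0.519138 + (0.519138 − 0.464017)/3 = 0.537512
T(2,1) = 0.532570 + (0.532570 − 0.519138)/3 = 0.537047
T(2,2) = 0.537047 + (0.537047 − 0.537512)/15 = 0.537016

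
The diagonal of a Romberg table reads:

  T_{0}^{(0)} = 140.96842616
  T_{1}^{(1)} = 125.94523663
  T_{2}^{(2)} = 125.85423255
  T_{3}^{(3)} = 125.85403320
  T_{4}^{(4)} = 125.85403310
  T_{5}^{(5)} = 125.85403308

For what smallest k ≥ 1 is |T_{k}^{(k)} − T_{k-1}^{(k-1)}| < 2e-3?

|T_{1}^{(1)} − T_{0}^{(0)}| = 15.02318953 ≥ 2e-3
|T_{2}^{(2)} − T_{1}^{(1)}| = 0.09100408 ≥ 2e-3
|T_{3}^{(3)} − T_{2}^{(2)}| = 0.00019935 < 2e-3

k = 3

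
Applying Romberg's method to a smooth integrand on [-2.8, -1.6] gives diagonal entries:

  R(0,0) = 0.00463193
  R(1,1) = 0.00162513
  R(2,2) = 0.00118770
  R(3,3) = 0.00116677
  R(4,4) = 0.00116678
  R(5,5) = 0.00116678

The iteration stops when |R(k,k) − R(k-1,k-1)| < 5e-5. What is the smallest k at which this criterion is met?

k = 3

|R(1,1) − R(0,0)| = 0.00300680 ≥ 5e-5
|R(2,2) − R(1,1)| = 0.00043743 ≥ 5e-5
|R(3,3) − R(2,2)| = 0.00002093 < 5e-5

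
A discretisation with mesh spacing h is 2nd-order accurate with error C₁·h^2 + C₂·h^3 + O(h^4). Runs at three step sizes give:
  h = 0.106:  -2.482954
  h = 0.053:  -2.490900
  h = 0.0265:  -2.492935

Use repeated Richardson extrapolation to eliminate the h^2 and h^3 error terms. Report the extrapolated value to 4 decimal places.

-2.4936

First eliminate the h^2 term (factor 2^2 = 4):
  B₁ = (4·(-2.490900) − (-2.482954))/3 = -2.493549
  B₂ = (4·(-2.492935) − (-2.490900))/3 = -2.493613
Then eliminate the h^3 term (factor 2^3 = 8):
  (8·(-2.493613) − (-2.493549))/7 = -2.493622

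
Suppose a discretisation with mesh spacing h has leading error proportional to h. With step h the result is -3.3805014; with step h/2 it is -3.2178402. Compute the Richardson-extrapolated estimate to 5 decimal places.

The leading error scales as h; refining by a factor of 2 reduces it by 2^1 = 2.
Extrapolated value = (2·A(h/2) − A(h)) / (2 − 1)
= (2·(-3.2178402) − (-3.3805014)) / 1
= -3.0551790 / 1 = -3.0551790

-3.05518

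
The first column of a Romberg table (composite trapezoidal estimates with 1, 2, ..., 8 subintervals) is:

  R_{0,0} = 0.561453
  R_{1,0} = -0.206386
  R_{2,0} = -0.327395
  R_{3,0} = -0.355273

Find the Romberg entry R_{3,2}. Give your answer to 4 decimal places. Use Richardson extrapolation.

-0.3644

Richardson extrapolation on the trapezoidal column (denominator 4−1=3):
R_{2,1} = -0.327395 + (-0.327395 − (-0.206386))/3 = -0.367731
R_{3,1} = (4·(-0.355273) − (-0.327395)) / 3 = -0.364566
R_{3,2} = (16·(-0.364566) − (-0.367731)) / 15 = -0.364355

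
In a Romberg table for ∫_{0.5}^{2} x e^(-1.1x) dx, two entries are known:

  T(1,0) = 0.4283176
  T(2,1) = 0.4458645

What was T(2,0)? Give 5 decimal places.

0.44148

From T(2,1) = (4·T(2,0) − T(1,0))/3, solve for T(2,0):
4·T(2,0) = 3·0.4458645 + 0.4283176 = 1.7659111
T(2,0) = 0.4414778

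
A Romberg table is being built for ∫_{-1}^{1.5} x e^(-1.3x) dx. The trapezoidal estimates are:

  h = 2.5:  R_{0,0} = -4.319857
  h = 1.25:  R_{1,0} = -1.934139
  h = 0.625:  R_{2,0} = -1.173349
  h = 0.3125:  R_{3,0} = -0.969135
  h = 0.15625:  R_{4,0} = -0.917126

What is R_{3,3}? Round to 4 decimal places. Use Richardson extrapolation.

-0.8997

Richardson extrapolation on the trapezoidal column (denominator 4−1=3):
R_{1,1} = -1.934139 + (-1.934139 − (-4.319857))/3 = -1.138900
R_{2,1} = -1.173349 + (-1.173349 − (-1.934139))/3 = -0.919752
R_{3,1} = (4·(-0.969135) − (-1.173349)) / 3 = -0.901064
R_{2,2} = (16·(-0.919752) − (-1.138900)) / 15 = -0.905142
R_{3,2} = (16·(-0.901064) − (-0.919752)) / 15 = -0.899818
R_{3,3} = -0.899818 + (-0.899818 − (-0.905142))/63 = -0.899733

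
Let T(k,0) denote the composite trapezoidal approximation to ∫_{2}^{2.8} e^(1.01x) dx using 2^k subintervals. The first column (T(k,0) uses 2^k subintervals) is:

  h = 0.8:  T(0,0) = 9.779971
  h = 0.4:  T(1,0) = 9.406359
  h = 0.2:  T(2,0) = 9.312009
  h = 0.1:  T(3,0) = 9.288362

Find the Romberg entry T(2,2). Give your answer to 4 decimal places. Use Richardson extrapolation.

9.2805

Richardson extrapolation on the trapezoidal column (denominator 4−1=3):
T(1,1) = 9.406359 + (9.406359 − 9.779971)/3 = 9.281822
T(2,1) = 9.312009 + (9.312009 − 9.406359)/3 = 9.280559
T(2,2) = (16·9.280559 − 9.281822) / 15 = 9.280475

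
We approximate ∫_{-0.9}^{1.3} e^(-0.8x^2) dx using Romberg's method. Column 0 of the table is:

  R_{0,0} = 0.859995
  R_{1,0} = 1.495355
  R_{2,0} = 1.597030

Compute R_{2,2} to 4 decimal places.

1.6258

Richardson extrapolation on the trapezoidal column (denominator 4−1=3):
R_{1,1} = (4·1.495355 − 0.859995) / 3 = 1.707142
R_{2,1} = (4·1.597030 − 1.495355) / 3 = 1.630922
R_{2,2} = (16·1.630922 − 1.707142) / 15 = 1.625841
(Column j=1 coincides with Simpson's rule on the same nodes.)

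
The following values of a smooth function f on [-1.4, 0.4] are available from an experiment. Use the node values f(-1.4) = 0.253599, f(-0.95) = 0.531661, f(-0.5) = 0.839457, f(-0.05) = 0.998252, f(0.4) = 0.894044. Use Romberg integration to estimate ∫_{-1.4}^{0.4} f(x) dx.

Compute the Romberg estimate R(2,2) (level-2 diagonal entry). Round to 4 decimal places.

1.3413

R(0,0) (trapezoid, 1 panel, h=1.8000): 1.032879
R(1,0) (trapezoid, 2 panels, h=0.9000): 1.271951
R(2,0) (trapezoid, 4 panels, h=0.4500): 1.324436
R(1,1) = 1.271951 + (1.271951 − 1.032879)/3 = 1.351642
R(2,1) = 1.324436 + (1.324436 − 1.271951)/3 = 1.341931
R(2,2) = 1.341931 + (1.341931 − 1.351642)/15 = 1.341284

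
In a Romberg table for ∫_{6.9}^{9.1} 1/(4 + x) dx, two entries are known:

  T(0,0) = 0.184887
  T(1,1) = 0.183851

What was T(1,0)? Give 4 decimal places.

0.1841

From T(1,1) = (4·T(1,0) − T(0,0))/3, solve for T(1,0):
4·T(1,0) = 3·0.183851 + 0.184887 = 0.736440
T(1,0) = 0.184110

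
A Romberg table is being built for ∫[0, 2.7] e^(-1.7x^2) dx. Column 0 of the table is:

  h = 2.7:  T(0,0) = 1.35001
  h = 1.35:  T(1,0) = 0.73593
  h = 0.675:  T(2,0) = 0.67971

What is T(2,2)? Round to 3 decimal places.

0.670

Richardson extrapolation on the trapezoidal column (denominator 4−1=3):
T(1,1) = (4·0.73593 − 1.35001) / 3 = 0.53124
T(2,1) = 0.67971 + (0.67971 − 0.73593)/3 = 0.66097
T(2,2) = (16·0.66097 − 0.53124) / 15 = 0.66962
(Column j=1 coincides with Simpson's rule on the same nodes.)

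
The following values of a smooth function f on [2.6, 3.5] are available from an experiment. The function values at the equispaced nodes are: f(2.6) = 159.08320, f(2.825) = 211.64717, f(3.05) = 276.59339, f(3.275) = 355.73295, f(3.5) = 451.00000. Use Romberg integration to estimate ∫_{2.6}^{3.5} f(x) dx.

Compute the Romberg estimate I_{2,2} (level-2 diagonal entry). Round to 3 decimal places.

257.459

I_{0,0} (trapezoid, 1 panel, h=0.9000): 274.53744
I_{1,0} (trapezoid, 2 panels, h=0.4500): 261.73575
I_{2,0} (trapezoid, 4 panels, h=0.2250): 258.52840
I_{1,1} = 261.73575 + (261.73575 − 274.53744)/3 = 257.46852
I_{2,1} = 258.52840 + (258.52840 − 261.73575)/3 = 257.45928
I_{2,2} = 257.45928 + (257.45928 − 257.46852)/15 = 257.45866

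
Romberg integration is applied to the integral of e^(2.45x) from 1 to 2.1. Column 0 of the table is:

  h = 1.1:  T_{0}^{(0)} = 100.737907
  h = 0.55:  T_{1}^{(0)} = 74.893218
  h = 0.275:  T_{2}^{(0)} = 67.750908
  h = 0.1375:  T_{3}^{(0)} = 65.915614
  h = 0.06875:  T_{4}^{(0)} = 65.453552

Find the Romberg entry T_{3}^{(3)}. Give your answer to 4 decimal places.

Richardson extrapolation on the trapezoidal column (denominator 4−1=3):
T_{1}^{(1)} = 74.893218 + (74.893218 − 100.737907)/3 = 66.278322
T_{2}^{(1)} = (4·67.750908 − 74.893218) / 3 = 65.370138
T_{3}^{(1)} = (4·65.915614 − 67.750908) / 3 = 65.303849
T_{2}^{(2)} = 65.370138 + (65.370138 − 66.278322)/15 = 65.309592
T_{3}^{(2)} = (16·65.303849 − 65.370138) / 15 = 65.299430
T_{3}^{(3)} = (64·65.299430 − 65.309592) / 63 = 65.299269

65.2993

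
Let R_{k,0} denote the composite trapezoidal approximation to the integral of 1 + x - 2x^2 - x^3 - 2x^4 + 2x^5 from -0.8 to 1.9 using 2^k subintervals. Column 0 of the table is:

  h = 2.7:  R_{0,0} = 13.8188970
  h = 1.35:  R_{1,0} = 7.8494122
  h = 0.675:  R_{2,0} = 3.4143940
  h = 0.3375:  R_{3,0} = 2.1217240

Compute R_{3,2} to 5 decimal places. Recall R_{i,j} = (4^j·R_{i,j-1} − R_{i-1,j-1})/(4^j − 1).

1.67449

R_{2,1} = 3.4143940 + (3.4143940 − 7.8494122)/3 = 1.9360546
R_{3,1} = 2.1217240 + (2.1217240 − 3.4143940)/3 = 1.6908340
R_{3,2} = 1.6908340 + (1.6908340 − 1.9360546)/15 = 1.6744860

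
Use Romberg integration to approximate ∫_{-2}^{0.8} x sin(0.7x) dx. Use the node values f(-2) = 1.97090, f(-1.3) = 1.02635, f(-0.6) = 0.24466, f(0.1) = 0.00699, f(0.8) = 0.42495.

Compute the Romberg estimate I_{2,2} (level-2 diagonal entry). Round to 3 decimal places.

I_{0,0} (trapezoid, 1 panel, h=2.8000): 3.35419
I_{1,0} (trapezoid, 2 panels, h=1.4000): 2.01962
I_{2,0} (trapezoid, 4 panels, h=0.7000): 1.73315
I_{1,1} = 2.01962 + (2.01962 − 3.35419)/3 = 1.57476
I_{2,1} = 1.73315 + (1.73315 − 2.01962)/3 = 1.63766
I_{2,2} = 1.63766 + (1.63766 − 1.57476)/15 = 1.64185

1.642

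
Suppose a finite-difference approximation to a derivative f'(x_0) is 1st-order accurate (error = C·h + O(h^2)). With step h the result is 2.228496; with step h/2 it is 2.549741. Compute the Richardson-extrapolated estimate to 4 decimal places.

2.8710

The leading error scales as h; refining by a factor of 2 reduces it by 2^1 = 2.
Extrapolated value = (2·A(h/2) − A(h)) / (2 − 1)
= (2·2.549741 − 2.228496) / 1
= 2.870986 / 1 = 2.870986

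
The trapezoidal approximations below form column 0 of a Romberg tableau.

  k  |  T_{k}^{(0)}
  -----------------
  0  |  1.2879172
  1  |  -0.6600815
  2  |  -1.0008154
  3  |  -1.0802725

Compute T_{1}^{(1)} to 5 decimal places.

-1.30941

Richardson extrapolation on the trapezoidal column (denominator 4−1=3):
T_{1}^{(1)} = -0.6600815 + (-0.6600815 − 1.2879172)/3 = -1.3094144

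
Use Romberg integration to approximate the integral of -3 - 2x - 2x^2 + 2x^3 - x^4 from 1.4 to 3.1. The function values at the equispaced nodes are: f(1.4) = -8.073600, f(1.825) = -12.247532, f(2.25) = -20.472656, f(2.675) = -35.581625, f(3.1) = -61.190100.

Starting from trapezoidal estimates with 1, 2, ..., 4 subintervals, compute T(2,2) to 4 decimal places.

T(0,0) (trapezoid, 1 panel, h=1.7000): -58.874145
T(1,0) (trapezoid, 2 panels, h=0.8500): -46.838830
T(2,0) (trapezoid, 4 panels, h=0.4250): -43.746807
T(1,1) = -46.838830 + (-46.838830 − (-58.874145))/3 = -42.827058
T(2,1) = -43.746807 + (-43.746807 − (-46.838830))/3 = -42.716133
T(2,2) = -42.716133 + (-42.716133 − (-42.827058))/15 = -42.708738

-42.7087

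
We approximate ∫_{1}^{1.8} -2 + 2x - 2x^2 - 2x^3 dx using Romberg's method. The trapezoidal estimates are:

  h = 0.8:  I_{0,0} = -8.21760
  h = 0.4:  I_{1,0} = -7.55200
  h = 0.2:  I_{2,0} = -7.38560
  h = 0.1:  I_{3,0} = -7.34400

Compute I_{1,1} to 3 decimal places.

I_{1,1} = (4·(-7.55200) − (-8.21760)) / 3 = -7.33013

-7.330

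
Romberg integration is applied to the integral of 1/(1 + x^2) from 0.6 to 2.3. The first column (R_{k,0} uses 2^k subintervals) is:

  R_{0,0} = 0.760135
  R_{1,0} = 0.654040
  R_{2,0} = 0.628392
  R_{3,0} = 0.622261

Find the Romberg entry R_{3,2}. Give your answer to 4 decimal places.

0.6202

Richardson extrapolation on the trapezoidal column (denominator 4−1=3):
R_{2,1} = 0.628392 + (0.628392 − 0.654040)/3 = 0.619843
R_{3,1} = (4·0.622261 − 0.628392) / 3 = 0.620217
R_{3,2} = (16·0.620217 − 0.619843) / 15 = 0.620242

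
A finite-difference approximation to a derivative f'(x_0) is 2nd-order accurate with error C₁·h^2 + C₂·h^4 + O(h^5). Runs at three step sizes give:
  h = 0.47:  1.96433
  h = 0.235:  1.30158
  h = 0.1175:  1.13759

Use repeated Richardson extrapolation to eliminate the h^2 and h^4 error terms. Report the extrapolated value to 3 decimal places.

1.083

First eliminate the h^2 term (factor 2^2 = 4):
  B₁ = (4·1.30158 − 1.96433)/3 = 1.08066
  B₂ = (4·1.13759 − 1.30158)/3 = 1.08293
Then eliminate the h^4 term (factor 2^4 = 16):
  (16·1.08293 − 1.08066)/15 = 1.08308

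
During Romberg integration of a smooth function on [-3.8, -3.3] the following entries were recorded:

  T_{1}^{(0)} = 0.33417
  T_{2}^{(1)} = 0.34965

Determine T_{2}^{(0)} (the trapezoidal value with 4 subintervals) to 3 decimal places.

From T_{2}^{(1)} = (4·T_{2}^{(0)} − T_{1}^{(0)})/3, solve for T_{2}^{(0)}:
4·T_{2}^{(0)} = 3·0.34965 + 0.33417 = 1.38312
T_{2}^{(0)} = 0.34578

0.346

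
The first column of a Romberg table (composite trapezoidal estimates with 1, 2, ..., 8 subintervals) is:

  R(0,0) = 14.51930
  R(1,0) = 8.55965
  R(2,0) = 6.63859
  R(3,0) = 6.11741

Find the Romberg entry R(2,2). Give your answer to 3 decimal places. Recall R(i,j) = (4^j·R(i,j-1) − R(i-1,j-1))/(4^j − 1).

5.960

Richardson extrapolation on the trapezoidal column (denominator 4−1=3):
R(1,1) = 8.55965 + (8.55965 − 14.51930)/3 = 6.57310
R(2,1) = 6.63859 + (6.63859 − 8.55965)/3 = 5.99824
R(2,2) = 5.99824 + (5.99824 − 6.57310)/15 = 5.95992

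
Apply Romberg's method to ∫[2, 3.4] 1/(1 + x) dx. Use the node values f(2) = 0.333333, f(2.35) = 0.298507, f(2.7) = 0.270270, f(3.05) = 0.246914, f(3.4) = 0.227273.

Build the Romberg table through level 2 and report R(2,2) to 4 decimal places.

R(0,0) (trapezoid, 1 panel, h=1.4000): 0.392424
R(1,0) (trapezoid, 2 panels, h=0.7000): 0.385401
R(2,0) (trapezoid, 4 panels, h=0.3500): 0.383598
R(1,1) = 0.385401 + (0.385401 − 0.392424)/3 = 0.383060
R(2,1) = 0.383598 + (0.383598 − 0.385401)/3 = 0.382997
R(2,2) = 0.382997 + (0.382997 − 0.383060)/15 = 0.382993

0.3830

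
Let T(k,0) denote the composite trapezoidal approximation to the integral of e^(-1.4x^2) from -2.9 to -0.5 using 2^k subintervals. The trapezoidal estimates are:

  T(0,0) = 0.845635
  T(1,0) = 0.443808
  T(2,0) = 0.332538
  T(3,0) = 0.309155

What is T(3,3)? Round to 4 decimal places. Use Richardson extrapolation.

Richardson extrapolation on the trapezoidal column (denominator 4−1=3):
T(1,1) = (4·0.443808 − 0.845635) / 3 = 0.309866
T(2,1) = (4·0.332538 − 0.443808) / 3 = 0.295448
T(3,1) = 0.309155 + (0.309155 − 0.332538)/3 = 0.301361
T(2,2) = (16·0.295448 − 0.309866) / 15 = 0.294487
T(3,2) = 0.301361 + (0.301361 − 0.295448)/15 = 0.301755
T(3,3) = (64·0.301755 − 0.294487) / 63 = 0.301870

0.3019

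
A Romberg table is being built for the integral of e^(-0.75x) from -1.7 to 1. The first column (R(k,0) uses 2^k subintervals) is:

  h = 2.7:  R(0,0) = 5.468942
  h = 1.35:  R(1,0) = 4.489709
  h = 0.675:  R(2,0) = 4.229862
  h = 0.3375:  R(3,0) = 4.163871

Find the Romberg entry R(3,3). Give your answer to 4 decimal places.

4.1418

Richardson extrapolation on the trapezoidal column (denominator 4−1=3):
R(1,1) = 4.489709 + (4.489709 − 5.468942)/3 = 4.163298
R(2,1) = 4.229862 + (4.229862 − 4.489709)/3 = 4.143246
R(3,1) = 4.163871 + (4.163871 − 4.229862)/3 = 4.141874
R(2,2) = 4.143246 + (4.143246 − 4.163298)/15 = 4.141909
R(3,2) = 4.141874 + (4.141874 − 4.143246)/15 = 4.141783
R(3,3) = 4.141783 + (4.141783 − 4.141909)/63 = 4.141781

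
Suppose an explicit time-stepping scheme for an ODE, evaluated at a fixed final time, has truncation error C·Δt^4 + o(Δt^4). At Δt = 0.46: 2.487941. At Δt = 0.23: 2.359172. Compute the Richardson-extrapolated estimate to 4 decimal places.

2.3506

The leading error scales as Δt^4; refining by a factor of 2 reduces it by 2^4 = 16.
Extrapolated value = (16·A(Δt/2) − A(Δt)) / (16 − 1)
= (16·2.359172 − 2.487941) / 15
= 35.258811 / 15 = 2.350587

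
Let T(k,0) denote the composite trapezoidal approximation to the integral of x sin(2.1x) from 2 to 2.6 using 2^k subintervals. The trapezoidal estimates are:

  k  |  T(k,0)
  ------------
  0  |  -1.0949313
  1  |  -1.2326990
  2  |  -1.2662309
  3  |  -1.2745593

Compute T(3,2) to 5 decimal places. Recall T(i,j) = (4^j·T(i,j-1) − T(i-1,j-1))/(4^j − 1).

-1.27733

T(2,1) = (4·(-1.2662309) − (-1.2326990)) / 3 = -1.2774082
T(3,1) = (4·(-1.2745593) − (-1.2662309)) / 3 = -1.2773354
T(3,2) = -1.2773354 + (-1.2773354 − (-1.2774082))/15 = -1.2773305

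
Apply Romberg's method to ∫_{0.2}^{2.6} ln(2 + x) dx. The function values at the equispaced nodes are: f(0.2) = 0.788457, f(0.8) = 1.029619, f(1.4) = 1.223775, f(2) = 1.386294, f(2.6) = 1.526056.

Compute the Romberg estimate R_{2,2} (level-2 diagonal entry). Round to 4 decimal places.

2.8852

R_{0,0} (trapezoid, 1 panel, h=2.4000): 2.777416
R_{1,0} (trapezoid, 2 panels, h=1.2000): 2.857238
R_{2,0} (trapezoid, 4 panels, h=0.6000): 2.878167
R_{1,1} = 2.857238 + (2.857238 − 2.777416)/3 = 2.883845
R_{2,1} = 2.878167 + (2.878167 − 2.857238)/3 = 2.885143
R_{2,2} = 2.885143 + (2.885143 − 2.883845)/15 = 2.885230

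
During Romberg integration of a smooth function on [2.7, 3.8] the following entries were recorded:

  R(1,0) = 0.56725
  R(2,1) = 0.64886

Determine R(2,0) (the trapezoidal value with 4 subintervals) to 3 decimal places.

From R(2,1) = (4·R(2,0) − R(1,0))/3, solve for R(2,0):
4·R(2,0) = 3·0.64886 + 0.56725 = 2.51383
R(2,0) = 0.62846

0.628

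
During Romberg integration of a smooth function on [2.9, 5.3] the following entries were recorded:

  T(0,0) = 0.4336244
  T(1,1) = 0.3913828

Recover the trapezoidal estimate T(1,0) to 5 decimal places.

0.40194

From T(1,1) = (4·T(1,0) − T(0,0))/3, solve for T(1,0):
4·T(1,0) = 3·0.3913828 + 0.4336244 = 1.6077728
T(1,0) = 0.4019432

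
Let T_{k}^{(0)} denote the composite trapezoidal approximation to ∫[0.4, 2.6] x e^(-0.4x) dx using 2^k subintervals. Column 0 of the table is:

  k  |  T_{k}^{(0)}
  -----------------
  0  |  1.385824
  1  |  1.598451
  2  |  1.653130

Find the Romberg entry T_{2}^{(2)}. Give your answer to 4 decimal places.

1.6715

Richardson extrapolation on the trapezoidal column (denominator 4−1=3):
T_{1}^{(1)} = (4·1.598451 − 1.385824) / 3 = 1.669327
T_{2}^{(1)} = (4·1.653130 − 1.598451) / 3 = 1.671356
T_{2}^{(2)} = 1.671356 + (1.671356 − 1.669327)/15 = 1.671491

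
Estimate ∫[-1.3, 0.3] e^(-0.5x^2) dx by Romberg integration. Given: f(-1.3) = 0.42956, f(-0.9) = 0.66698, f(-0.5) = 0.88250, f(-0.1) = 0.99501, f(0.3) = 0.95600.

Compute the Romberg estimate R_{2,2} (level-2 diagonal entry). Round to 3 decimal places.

1.306

R_{0,0} (trapezoid, 1 panel, h=1.6000): 1.10845
R_{1,0} (trapezoid, 2 panels, h=0.8000): 1.26022
R_{2,0} (trapezoid, 4 panels, h=0.4000): 1.29491
R_{1,1} = 1.26022 + (1.26022 − 1.10845)/3 = 1.31081
R_{2,1} = 1.29491 + (1.29491 − 1.26022)/3 = 1.30647
R_{2,2} = 1.30647 + (1.30647 − 1.31081)/15 = 1.30618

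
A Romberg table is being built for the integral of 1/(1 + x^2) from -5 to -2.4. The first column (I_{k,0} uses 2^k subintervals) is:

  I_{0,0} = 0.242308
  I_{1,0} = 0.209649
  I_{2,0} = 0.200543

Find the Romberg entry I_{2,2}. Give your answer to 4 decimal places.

0.1974

Richardson extrapolation on the trapezoidal column (denominator 4−1=3):
I_{1,1} = 0.209649 + (0.209649 − 0.242308)/3 = 0.198763
I_{2,1} = (4·0.200543 − 0.209649) / 3 = 0.197508
I_{2,2} = 0.197508 + (0.197508 − 0.198763)/15 = 0.197424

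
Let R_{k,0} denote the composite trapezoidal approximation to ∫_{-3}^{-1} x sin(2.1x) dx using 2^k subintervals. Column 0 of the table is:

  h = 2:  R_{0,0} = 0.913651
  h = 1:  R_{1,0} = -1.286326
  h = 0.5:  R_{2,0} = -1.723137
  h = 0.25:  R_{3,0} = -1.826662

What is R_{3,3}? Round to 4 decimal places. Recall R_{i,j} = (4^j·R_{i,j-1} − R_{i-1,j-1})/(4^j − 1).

-1.8607

R_{1,1} = (4·(-1.286326) − 0.913651) / 3 = -2.019652
R_{2,1} = -1.723137 + (-1.723137 − (-1.286326))/3 = -1.868741
R_{3,1} = -1.826662 + (-1.826662 − (-1.723137))/3 = -1.861170
R_{2,2} = -1.868741 + (-1.868741 − (-2.019652))/15 = -1.858680
R_{3,2} = -1.861170 + (-1.861170 − (-1.868741))/15 = -1.860665
R_{3,3} = -1.860665 + (-1.860665 − (-1.858680))/63 = -1.860697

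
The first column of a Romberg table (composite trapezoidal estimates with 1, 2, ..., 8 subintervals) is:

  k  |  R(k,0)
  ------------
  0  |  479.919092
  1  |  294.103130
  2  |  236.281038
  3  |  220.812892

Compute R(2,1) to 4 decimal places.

217.0070

Richardson extrapolation on the trapezoidal column (denominator 4−1=3):
R(2,1) = (4·236.281038 − 294.103130) / 3 = 217.007007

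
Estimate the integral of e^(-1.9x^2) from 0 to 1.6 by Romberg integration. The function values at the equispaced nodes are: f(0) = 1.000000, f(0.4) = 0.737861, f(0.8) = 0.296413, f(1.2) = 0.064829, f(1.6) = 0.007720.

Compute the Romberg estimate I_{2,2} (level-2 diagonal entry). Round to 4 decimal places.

0.6453

I_{0,0} (trapezoid, 1 panel, h=1.6000): 0.806176
I_{1,0} (trapezoid, 2 panels, h=0.8000): 0.640218
I_{2,0} (trapezoid, 4 panels, h=0.4000): 0.641185
I_{1,1} = 0.640218 + (0.640218 − 0.806176)/3 = 0.584899
I_{2,1} = 0.641185 + (0.641185 − 0.640218)/3 = 0.641507
I_{2,2} = 0.641507 + (0.641507 − 0.584899)/15 = 0.645281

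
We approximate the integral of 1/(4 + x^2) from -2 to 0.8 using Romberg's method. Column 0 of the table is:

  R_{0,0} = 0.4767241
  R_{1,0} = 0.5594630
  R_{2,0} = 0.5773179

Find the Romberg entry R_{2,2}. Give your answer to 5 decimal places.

Richardson extrapolation on the trapezoidal column (denominator 4−1=3):
R_{1,1} = 0.5594630 + (0.5594630 − 0.4767241)/3 = 0.5870426
R_{2,1} = 0.5773179 + (0.5773179 − 0.5594630)/3 = 0.5832695
R_{2,2} = 0.5832695 + (0.5832695 − 0.5870426)/15 = 0.5830180

0.58302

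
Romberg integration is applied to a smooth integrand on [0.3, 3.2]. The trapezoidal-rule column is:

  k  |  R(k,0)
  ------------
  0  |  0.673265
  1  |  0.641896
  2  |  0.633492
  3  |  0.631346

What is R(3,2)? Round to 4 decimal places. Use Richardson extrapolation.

R(2,1) = 0.633492 + (0.633492 − 0.641896)/3 = 0.630691
R(3,1) = 0.631346 + (0.631346 − 0.633492)/3 = 0.630631
R(3,2) = (16·0.630631 − 0.630691) / 15 = 0.630627

0.6306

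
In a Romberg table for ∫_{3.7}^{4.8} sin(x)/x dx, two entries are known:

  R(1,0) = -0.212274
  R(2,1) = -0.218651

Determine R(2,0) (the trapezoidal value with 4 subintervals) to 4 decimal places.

From R(2,1) = (4·R(2,0) − R(1,0))/3, solve for R(2,0):
4·R(2,0) = 3·(-0.218651) + (-0.212274) = -0.868227
R(2,0) = -0.217057

-0.2171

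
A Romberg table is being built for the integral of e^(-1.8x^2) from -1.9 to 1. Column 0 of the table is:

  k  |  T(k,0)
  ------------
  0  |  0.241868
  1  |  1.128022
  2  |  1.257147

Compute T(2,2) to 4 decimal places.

T(1,1) = (4·1.128022 − 0.241868) / 3 = 1.423407
T(2,1) = 1.257147 + (1.257147 − 1.128022)/3 = 1.300189
T(2,2) = 1.300189 + (1.300189 − 1.423407)/15 = 1.291974
(Column j=1 coincides with Simpson's rule on the same nodes.)

1.2920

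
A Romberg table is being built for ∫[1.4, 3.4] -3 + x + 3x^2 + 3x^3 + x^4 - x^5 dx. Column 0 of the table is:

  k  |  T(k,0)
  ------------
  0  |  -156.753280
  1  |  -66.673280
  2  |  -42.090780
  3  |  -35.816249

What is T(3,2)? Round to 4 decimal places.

-33.7133

Richardson extrapolation on the trapezoidal column (denominator 4−1=3):
T(2,1) = -42.090780 + (-42.090780 − (-66.673280))/3 = -33.896613
T(3,1) = (4·(-35.816249) − (-42.090780)) / 3 = -33.724739
T(3,2) = -33.724739 + (-33.724739 − (-33.896613))/15 = -33.713281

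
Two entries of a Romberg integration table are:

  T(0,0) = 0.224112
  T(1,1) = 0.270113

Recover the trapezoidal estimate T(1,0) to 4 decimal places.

From T(1,1) = (4·T(1,0) − T(0,0))/3, solve for T(1,0):
4·T(1,0) = 3·0.270113 + 0.224112 = 1.034451
T(1,0) = 0.258613

0.2586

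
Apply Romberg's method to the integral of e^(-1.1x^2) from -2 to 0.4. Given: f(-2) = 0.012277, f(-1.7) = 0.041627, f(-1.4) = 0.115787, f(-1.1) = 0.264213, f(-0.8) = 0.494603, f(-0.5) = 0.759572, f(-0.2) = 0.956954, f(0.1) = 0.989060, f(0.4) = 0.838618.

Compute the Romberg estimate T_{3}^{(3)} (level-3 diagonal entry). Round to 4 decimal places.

T_{0}^{(0)} (trapezoid, 1 panel, h=2.4000): 1.021074
T_{1}^{(0)} (trapezoid, 2 panels, h=1.2000): 1.104061
T_{2}^{(0)} (trapezoid, 4 panels, h=0.6000): 1.195675
T_{3}^{(0)} (trapezoid, 8 panels, h=0.3000): 1.214179
T_{1}^{(1)} = 1.104061 + (1.104061 − 1.021074)/3 = 1.131723
T_{2}^{(1)} = 1.195675 + (1.195675 − 1.104061)/3 = 1.226213
T_{3}^{(1)} = 1.214179 + (1.214179 − 1.195675)/3 = 1.220347
T_{2}^{(2)} = 1.226213 + (1.226213 − 1.131723)/15 = 1.232512
T_{3}^{(2)} = 1.220347 + (1.220347 − 1.226213)/15 = 1.219956
T_{3}^{(3)} = 1.219956 + (1.219956 − 1.232512)/63 = 1.219757

1.2198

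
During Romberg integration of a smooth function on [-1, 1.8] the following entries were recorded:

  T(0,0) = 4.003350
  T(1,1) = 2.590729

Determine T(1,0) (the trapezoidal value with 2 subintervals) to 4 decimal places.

2.9439

From T(1,1) = (4·T(1,0) − T(0,0))/3, solve for T(1,0):
4·T(1,0) = 3·2.590729 + 4.003350 = 11.775537
T(1,0) = 2.943884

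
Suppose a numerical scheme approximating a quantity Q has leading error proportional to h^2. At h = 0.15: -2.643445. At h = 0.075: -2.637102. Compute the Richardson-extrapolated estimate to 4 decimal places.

The leading error scales as h^2; refining by a factor of 2 reduces it by 2^2 = 4.
Extrapolated value = (4·A(h/2) − A(h)) / (4 − 1)
= (4·(-2.637102) − (-2.643445)) / 3
= -7.904963 / 3 = -2.634988

-2.6350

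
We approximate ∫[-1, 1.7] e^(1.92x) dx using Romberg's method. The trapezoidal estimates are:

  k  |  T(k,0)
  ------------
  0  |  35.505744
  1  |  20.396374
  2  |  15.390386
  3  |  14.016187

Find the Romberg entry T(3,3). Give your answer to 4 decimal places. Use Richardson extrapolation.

13.5462

T(1,1) = (4·20.396374 − 35.505744) / 3 = 15.359917
T(2,1) = (4·15.390386 − 20.396374) / 3 = 13.721723
T(3,1) = (4·14.016187 − 15.390386) / 3 = 13.558121
T(2,2) = (16·13.721723 − 15.359917) / 15 = 13.612510
T(3,2) = 13.558121 + (13.558121 − 13.721723)/15 = 13.547214
T(3,3) = (64·13.547214 − 13.612510) / 63 = 13.546178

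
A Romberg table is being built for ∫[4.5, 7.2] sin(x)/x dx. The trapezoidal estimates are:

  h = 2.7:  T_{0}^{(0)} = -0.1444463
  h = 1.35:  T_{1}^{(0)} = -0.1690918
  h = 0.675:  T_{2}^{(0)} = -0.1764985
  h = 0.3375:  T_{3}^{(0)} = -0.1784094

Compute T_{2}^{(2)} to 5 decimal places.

Richardson extrapolation on the trapezoidal column (denominator 4−1=3):
T_{1}^{(1)} = -0.1690918 + (-0.1690918 − (-0.1444463))/3 = -0.1773070
T_{2}^{(1)} = (4·(-0.1764985) − (-0.1690918)) / 3 = -0.1789674
T_{2}^{(2)} = -0.1789674 + (-0.1789674 − (-0.1773070))/15 = -0.1790781
(Column j=1 coincides with Simpson's rule on the same nodes.)

-0.17908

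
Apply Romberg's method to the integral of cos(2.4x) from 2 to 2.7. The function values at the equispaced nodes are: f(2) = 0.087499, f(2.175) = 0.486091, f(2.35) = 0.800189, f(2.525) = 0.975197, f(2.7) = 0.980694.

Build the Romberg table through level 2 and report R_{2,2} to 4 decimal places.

R_{0,0} (trapezoid, 1 panel, h=0.7000): 0.373868
R_{1,0} (trapezoid, 2 panels, h=0.3500): 0.467000
R_{2,0} (trapezoid, 4 panels, h=0.1750): 0.489225
R_{1,1} = 0.467000 + (0.467000 − 0.373868)/3 = 0.498044
R_{2,1} = 0.489225 + (0.489225 − 0.467000)/3 = 0.496633
R_{2,2} = 0.496633 + (0.496633 − 0.498044)/15 = 0.496539

0.4965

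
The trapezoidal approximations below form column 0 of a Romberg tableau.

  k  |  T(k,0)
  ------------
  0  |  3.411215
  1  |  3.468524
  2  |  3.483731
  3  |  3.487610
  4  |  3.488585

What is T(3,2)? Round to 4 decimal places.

T(2,1) = (4·3.483731 − 3.468524) / 3 = 3.488800
T(3,1) = (4·3.487610 − 3.483731) / 3 = 3.488903
T(3,2) = (16·3.488903 − 3.488800) / 15 = 3.488910

3.4889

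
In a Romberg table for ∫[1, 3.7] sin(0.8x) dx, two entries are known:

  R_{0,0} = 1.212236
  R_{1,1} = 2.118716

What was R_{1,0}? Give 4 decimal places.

From R_{1,1} = (4·R_{1,0} − R_{0,0})/3, solve for R_{1,0}:
4·R_{1,0} = 3·2.118716 + 1.212236 = 7.568384
R_{1,0} = 1.892096

1.8921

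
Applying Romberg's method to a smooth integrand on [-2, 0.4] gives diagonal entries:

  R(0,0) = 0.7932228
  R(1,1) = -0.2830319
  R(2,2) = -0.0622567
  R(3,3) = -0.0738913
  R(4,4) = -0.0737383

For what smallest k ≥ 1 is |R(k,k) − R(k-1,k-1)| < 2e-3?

k = 4

|R(1,1) − R(0,0)| = 1.0762547 ≥ 2e-3
|R(2,2) − R(1,1)| = 0.2207752 ≥ 2e-3
|R(3,3) − R(2,2)| = 0.0116346 ≥ 2e-3
|R(4,4) − R(3,3)| = 0.0001530 < 2e-3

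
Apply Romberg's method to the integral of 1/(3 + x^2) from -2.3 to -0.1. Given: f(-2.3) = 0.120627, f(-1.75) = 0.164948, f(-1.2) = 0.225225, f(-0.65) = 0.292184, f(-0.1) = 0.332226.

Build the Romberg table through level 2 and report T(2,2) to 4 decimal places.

0.5011

T(0,0) (trapezoid, 1 panel, h=2.2000): 0.498138
T(1,0) (trapezoid, 2 panels, h=1.1000): 0.496817
T(2,0) (trapezoid, 4 panels, h=0.5500): 0.499831
T(1,1) = 0.496817 + (0.496817 − 0.498138)/3 = 0.496377
T(2,1) = 0.499831 + (0.499831 − 0.496817)/3 = 0.500836
T(2,2) = 0.500836 + (0.500836 − 0.496377)/15 = 0.501133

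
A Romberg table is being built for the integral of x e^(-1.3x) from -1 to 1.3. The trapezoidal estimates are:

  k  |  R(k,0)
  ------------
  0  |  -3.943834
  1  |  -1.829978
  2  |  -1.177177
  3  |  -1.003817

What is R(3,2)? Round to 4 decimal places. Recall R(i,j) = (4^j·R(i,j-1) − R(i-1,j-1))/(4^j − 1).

Richardson extrapolation on the trapezoidal column (denominator 4−1=3):
R(2,1) = (4·(-1.177177) − (-1.829978)) / 3 = -0.959577
R(3,1) = -1.003817 + (-1.003817 − (-1.177177))/3 = -0.946030
R(3,2) = -0.946030 + (-0.946030 − (-0.959577))/15 = -0.945127

-0.9451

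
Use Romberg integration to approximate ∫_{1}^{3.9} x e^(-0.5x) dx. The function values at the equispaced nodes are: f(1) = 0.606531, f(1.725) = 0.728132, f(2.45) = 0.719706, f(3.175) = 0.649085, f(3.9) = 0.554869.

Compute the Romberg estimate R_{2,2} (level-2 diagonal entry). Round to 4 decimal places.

R_{0,0} (trapezoid, 1 panel, h=2.9000): 1.684030
R_{1,0} (trapezoid, 2 panels, h=1.4500): 1.885589
R_{2,0} (trapezoid, 4 panels, h=0.7250): 1.941277
R_{1,1} = 1.885589 + (1.885589 − 1.684030)/3 = 1.952775
R_{2,1} = 1.941277 + (1.941277 − 1.885589)/3 = 1.959840
R_{2,2} = 1.959840 + (1.959840 − 1.952775)/15 = 1.960311

1.9603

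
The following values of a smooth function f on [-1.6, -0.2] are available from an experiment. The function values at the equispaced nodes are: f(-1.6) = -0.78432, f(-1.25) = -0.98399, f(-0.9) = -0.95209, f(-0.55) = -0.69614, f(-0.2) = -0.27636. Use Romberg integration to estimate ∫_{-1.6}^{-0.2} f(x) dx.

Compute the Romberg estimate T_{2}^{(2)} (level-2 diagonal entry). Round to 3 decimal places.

T_{0}^{(0)} (trapezoid, 1 panel, h=1.4000): -0.74248
T_{1}^{(0)} (trapezoid, 2 panels, h=0.7000): -1.03770
T_{2}^{(0)} (trapezoid, 4 panels, h=0.3500): -1.10690
T_{1}^{(1)} = -1.03770 + (-1.03770 − (-0.74248))/3 = -1.13611
T_{2}^{(1)} = -1.10690 + (-1.10690 − (-1.03770))/3 = -1.12997
T_{2}^{(2)} = -1.12997 + (-1.12997 − (-1.13611))/15 = -1.12956

-1.130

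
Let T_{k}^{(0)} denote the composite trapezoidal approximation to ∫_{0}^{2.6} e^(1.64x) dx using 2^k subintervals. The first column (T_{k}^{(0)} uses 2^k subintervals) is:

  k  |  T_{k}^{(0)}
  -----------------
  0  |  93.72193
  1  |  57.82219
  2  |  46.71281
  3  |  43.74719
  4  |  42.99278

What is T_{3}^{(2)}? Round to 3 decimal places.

42.742

Richardson extrapolation on the trapezoidal column (denominator 4−1=3):
T_{2}^{(1)} = (4·46.71281 − 57.82219) / 3 = 43.00968
T_{3}^{(1)} = (4·43.74719 − 46.71281) / 3 = 42.75865
T_{3}^{(2)} = 42.75865 + (42.75865 − 43.00968)/15 = 42.74191
(Column j=1 coincides with Simpson's rule on the same nodes.)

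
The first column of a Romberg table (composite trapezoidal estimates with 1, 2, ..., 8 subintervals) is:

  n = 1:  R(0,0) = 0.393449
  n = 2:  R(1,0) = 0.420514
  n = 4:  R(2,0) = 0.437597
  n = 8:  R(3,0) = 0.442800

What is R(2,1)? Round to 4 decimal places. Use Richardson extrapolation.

Richardson extrapolation on the trapezoidal column (denominator 4−1=3):
R(2,1) = 0.437597 + (0.437597 − 0.420514)/3 = 0.443291

0.4433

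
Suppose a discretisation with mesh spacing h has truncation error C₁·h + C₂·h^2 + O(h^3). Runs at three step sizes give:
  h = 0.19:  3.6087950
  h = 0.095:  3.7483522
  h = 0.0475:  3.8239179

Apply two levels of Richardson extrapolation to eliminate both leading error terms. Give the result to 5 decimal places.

3.90334

First eliminate the h term (factor 2^1 = 2):
  B₁ = (2·3.7483522 − 3.6087950)/1 = 3.8879094
  B₂ = (2·3.8239179 − 3.7483522)/1 = 3.8994836
Then eliminate the h^2 term (factor 2^2 = 4):
  (4·3.8994836 − 3.8879094)/3 = 3.9033417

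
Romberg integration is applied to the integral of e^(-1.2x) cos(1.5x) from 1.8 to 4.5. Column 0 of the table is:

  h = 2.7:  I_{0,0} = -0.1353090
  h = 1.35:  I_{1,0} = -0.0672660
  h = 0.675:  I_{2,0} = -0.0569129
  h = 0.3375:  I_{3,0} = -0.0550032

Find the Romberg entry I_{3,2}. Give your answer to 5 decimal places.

-0.05443

Richardson extrapolation on the trapezoidal column (denominator 4−1=3):
I_{2,1} = -0.0569129 + (-0.0569129 − (-0.0672660))/3 = -0.0534619
I_{3,1} = -0.0550032 + (-0.0550032 − (-0.0569129))/3 = -0.0543666
I_{3,2} = (16·(-0.0543666) − (-0.0534619)) / 15 = -0.0544269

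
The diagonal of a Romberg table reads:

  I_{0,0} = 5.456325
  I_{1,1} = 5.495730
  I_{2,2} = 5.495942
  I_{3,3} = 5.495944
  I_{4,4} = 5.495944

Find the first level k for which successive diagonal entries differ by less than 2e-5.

k = 3

|I_{1,1} − I_{0,0}| = 0.039405 ≥ 2e-5
|I_{2,2} − I_{1,1}| = 0.000212 ≥ 2e-5
|I_{3,3} − I_{2,2}| = 0.000002 < 2e-5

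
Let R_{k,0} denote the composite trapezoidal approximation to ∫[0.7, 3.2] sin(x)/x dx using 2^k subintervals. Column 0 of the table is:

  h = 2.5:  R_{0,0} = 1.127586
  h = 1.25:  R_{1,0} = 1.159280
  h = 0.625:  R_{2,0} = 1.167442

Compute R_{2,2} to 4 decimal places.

1.1702

R_{1,1} = (4·1.159280 − 1.127586) / 3 = 1.169845
R_{2,1} = 1.167442 + (1.167442 − 1.159280)/3 = 1.170163
R_{2,2} = 1.170163 + (1.170163 − 1.169845)/15 = 1.170184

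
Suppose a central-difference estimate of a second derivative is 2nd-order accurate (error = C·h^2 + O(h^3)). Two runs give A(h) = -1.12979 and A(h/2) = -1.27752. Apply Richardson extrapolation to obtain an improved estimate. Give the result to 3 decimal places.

-1.327

Extrapolated value = (4·A(h/2) − A(h)) / (4 − 1)
= (4·(-1.27752) − (-1.12979)) / 3
= -3.98029 / 3 = -1.32676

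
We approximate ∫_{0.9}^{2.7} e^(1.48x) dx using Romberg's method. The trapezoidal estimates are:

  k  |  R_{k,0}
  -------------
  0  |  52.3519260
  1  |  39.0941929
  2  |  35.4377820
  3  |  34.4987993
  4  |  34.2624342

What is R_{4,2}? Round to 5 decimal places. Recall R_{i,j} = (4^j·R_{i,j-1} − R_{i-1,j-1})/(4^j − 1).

Richardson extrapolation on the trapezoidal column (denominator 4−1=3):
R_{3,1} = 34.4987993 + (34.4987993 − 35.4377820)/3 = 34.1858051
R_{4,1} = (4·34.2624342 − 34.4987993) / 3 = 34.1836458
R_{4,2} = 34.1836458 + (34.1836458 − 34.1858051)/15 = 34.1835018

34.18350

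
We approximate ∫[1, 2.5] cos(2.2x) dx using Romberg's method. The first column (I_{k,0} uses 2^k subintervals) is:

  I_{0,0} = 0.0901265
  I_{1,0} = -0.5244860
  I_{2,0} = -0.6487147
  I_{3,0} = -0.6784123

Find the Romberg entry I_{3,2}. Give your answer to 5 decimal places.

I_{2,1} = -0.6487147 + (-0.6487147 − (-0.5244860))/3 = -0.6901243
I_{3,1} = (4·(-0.6784123) − (-0.6487147)) / 3 = -0.6883115
I_{3,2} = (16·(-0.6883115) − (-0.6901243)) / 15 = -0.6881906

-0.68819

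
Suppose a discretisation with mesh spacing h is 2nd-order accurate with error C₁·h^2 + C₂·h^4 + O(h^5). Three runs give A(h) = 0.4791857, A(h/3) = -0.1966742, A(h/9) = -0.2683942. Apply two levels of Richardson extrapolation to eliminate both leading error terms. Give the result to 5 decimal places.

First eliminate the h^2 term (factor 3^2 = 9):
  B₁ = (9·(-0.1966742) − 0.4791857)/8 = -0.2811567
  B₂ = (9·(-0.2683942) − (-0.1966742))/8 = -0.2773592
Then eliminate the h^4 term (factor 3^4 = 81):
  (81·(-0.2773592) − (-0.2811567))/80 = -0.2773117

-0.27731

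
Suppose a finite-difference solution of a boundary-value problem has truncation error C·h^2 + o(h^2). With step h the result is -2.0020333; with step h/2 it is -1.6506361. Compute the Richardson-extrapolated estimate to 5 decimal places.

Extrapolated value = (4·A(h/2) − A(h)) / (4 − 1)
= (4·(-1.6506361) − (-2.0020333)) / 3
= -4.6005111 / 3 = -1.5335037

-1.53350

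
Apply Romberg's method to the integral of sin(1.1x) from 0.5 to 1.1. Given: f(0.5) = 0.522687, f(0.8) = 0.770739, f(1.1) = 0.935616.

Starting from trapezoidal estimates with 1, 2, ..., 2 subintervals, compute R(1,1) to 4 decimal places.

R(0,0) (trapezoid, 1 panel, h=0.6000): 0.437491
R(1,0) (trapezoid, 2 panels, h=0.3000): 0.449967
R(1,1) = 0.449967 + (0.449967 − 0.437491)/3 = 0.454126

0.4541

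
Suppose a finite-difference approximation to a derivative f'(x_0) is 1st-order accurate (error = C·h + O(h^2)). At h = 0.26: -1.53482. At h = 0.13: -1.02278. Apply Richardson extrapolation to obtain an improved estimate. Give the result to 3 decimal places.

Extrapolated value = (2·A(h/2) − A(h)) / (2 − 1)
= (2·(-1.02278) − (-1.53482)) / 1
= -0.51074 / 1 = -0.51074

-0.511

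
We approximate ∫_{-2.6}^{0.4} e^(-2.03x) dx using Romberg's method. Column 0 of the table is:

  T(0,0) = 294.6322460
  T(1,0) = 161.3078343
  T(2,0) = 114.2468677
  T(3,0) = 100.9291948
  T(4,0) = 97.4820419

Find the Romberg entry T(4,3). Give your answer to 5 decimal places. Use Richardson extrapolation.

Richardson extrapolation on the trapezoidal column (denominator 4−1=3):
T(2,1) = (4·114.2468677 − 161.3078343) / 3 = 98.5598788
T(3,1) = (4·100.9291948 − 114.2468677) / 3 = 96.4899705
T(4,1) = 97.4820419 + (97.4820419 − 100.9291948)/3 = 96.3329909
T(3,2) = (16·96.4899705 − 98.5598788) / 15 = 96.3519766
T(4,2) = 96.3329909 + (96.3329909 − 96.4899705)/15 = 96.3225256
T(4,3) = (64·96.3225256 − 96.3519766) / 63 = 96.3220581

96.32206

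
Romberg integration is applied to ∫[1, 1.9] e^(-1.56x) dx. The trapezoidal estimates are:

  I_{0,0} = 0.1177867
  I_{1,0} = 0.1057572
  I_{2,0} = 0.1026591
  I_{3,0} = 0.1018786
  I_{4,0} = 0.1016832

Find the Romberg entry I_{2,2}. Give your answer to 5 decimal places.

Richardson extrapolation on the trapezoidal column (denominator 4−1=3):
I_{1,1} = (4·0.1057572 − 0.1177867) / 3 = 0.1017474
I_{2,1} = 0.1026591 + (0.1026591 − 0.1057572)/3 = 0.1016264
I_{2,2} = 0.1016264 + (0.1016264 − 0.1017474)/15 = 0.1016183

0.10162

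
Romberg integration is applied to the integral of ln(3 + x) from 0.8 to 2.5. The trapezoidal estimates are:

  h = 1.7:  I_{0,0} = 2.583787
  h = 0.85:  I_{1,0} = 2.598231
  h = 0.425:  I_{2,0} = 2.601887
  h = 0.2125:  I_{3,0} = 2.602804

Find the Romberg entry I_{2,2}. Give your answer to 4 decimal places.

2.6031

Richardson extrapolation on the trapezoidal column (denominator 4−1=3):
I_{1,1} = (4·2.598231 − 2.583787) / 3 = 2.603046
I_{2,1} = (4·2.601887 − 2.598231) / 3 = 2.603106
I_{2,2} = (16·2.603106 − 2.603046) / 15 = 2.603110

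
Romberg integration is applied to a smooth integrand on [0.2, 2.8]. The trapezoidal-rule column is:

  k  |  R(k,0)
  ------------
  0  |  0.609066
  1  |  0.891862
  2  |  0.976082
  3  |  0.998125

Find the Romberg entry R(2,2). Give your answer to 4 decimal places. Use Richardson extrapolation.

1.0054

Richardson extrapolation on the trapezoidal column (denominator 4−1=3):
R(1,1) = (4·0.891862 − 0.609066) / 3 = 0.986127
R(2,1) = (4·0.976082 − 0.891862) / 3 = 1.004155
R(2,2) = (16·1.004155 − 0.986127) / 15 = 1.005357
(Column j=1 coincides with Simpson's rule on the same nodes.)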